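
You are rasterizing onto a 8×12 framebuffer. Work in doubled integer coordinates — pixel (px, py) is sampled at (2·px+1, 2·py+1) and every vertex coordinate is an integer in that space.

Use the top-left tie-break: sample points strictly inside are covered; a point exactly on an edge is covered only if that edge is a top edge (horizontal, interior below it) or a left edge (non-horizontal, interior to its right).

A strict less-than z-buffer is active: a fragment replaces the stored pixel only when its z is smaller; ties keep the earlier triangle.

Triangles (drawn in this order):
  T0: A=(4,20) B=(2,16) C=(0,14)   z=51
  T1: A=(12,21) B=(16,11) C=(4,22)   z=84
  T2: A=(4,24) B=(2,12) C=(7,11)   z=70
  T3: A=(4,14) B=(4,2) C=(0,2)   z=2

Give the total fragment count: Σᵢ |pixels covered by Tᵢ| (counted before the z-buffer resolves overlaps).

T0:
  2·area = 4  (B↔C swapped to make it positive)
  edge (4, 20)→(0, 14): d=(-4,-6) top-left  bias=+0
  edge (0, 14)→(2, 16): d=(2,2) right/bottom  bias=-1
  edge (2, 16)→(4, 20): d=(2,4) right/bottom  bias=-1
    (0,7)@(1, 15): e=[2,0,2] → ·  [on edge]
    (1,8)@(3, 17): e=[6,0,-2] → ·  [on edge]
    (2,9)@(5, 19): e=[10,0,-6] → ·  [on edge]
    (3,10)@(7, 21): e=[14,0,-10] → ·  [on edge]
    (4,11)@(9, 23): e=[18,0,-14] → ·  [on edge]
  covered (0 px):
    · · · · · · · ·
    · · · · · · · ·
    · · · · · · · ·
    · · · · · · · ·
    · · · · · · · ·
    · · · · · · · ·
    · · · · · · · ·
    · · · · · · · ·
    · · · · · · · ·
    · · · · · · · ·
    · · · · · · · ·
    · · · · · · · ·
T1:
  2·area = 76  (B↔C swapped to make it positive)
  edge (12, 21)→(4, 22): d=(-8,1) right/bottom  bias=-1
  edge (4, 22)→(16, 11): d=(12,-11) top-left  bias=+0
  edge (16, 11)→(12, 21): d=(-4,10) right/bottom  bias=-1
    (7,6)@(15, 13): e=[61,13,2] → #
    (6,7)@(13, 15): e=[47,15,14] → #
    (7,7)@(15, 15): e=[45,37,-6] → ·
    (5,8)@(11, 17): e=[33,17,26] → #
    (7,8)@(15, 17): e=[29,61,-14] → ·
    (4,9)@(9, 19): e=[19,19,38] → #
    (6,9)@(13, 19): e=[15,63,-2] → ·
    (3,10)@(7, 21): e=[5,21,50] → #
    (6,10)@(13, 21): e=[-1,87,-10] → ·
    (3,11)@(7, 23): e=[-11,45,42] → ·
    (4,11)@(9, 23): e=[-13,67,22] → ·
    (5,11)@(11, 23): e=[-15,89,2] → ·
  covered (9 px):
    · · · · · · · ·
    · · · · · · · ·
    · · · · · · · ·
    · · · · · · · ·
    · · · · · · · ·
    · · · · · · · ·
    · · · · · · · #
    · · · · · · # ·
    · · · · · # # ·
    · · · · # # · ·
    · · · # # # · ·
    · · · · · · · ·
T2:
  2·area = 62
  edge (4, 24)→(2, 12): d=(-2,-12) top-left  bias=+0
  edge (2, 12)→(7, 11): d=(5,-1) top-left  bias=+0
  edge (7, 11)→(4, 24): d=(-3,13) right/bottom  bias=-1
    (3,5)@(7, 11): e=[62,0,0] → ·  [on edge]
    (1,6)@(3, 13): e=[10,6,46] → #
    (2,6)@(5, 13): e=[34,8,20] → #
    (3,6)@(7, 13): e=[58,10,-6] → ·
    (1,7)@(3, 15): e=[6,16,40] → #
    (3,7)@(7, 15): e=[54,20,-12] → ·
    (1,8)@(3, 17): e=[2,26,34] → #
    (3,8)@(7, 17): e=[50,30,-18] → ·
    (1,9)@(3, 19): e=[-2,36,28] → ·
    (2,9)@(5, 19): e=[22,38,2] → #
    (3,9)@(7, 19): e=[46,40,-24] → ·
    (2,10)@(5, 21): e=[18,48,-4] → ·
  covered (7 px):
    · · · · · · · ·
    · · · · · · · ·
    · · · · · · · ·
    · · · · · · · ·
    · · · · · · · ·
    · · · · · · · ·
    · # # · · · · ·
    · # # · · · · ·
    · # # · · · · ·
    · · # · · · · ·
    · · · · · · · ·
    · · · · · · · ·
T3:
  2·area = 48  (B↔C swapped to make it positive)
  edge (4, 14)→(0, 2): d=(-4,-12) top-left  bias=+0
  edge (0, 2)→(4, 2): d=(4,0) top-left  bias=+0
  edge (4, 2)→(4, 14): d=(0,12) right/bottom  bias=-1
    (0,1)@(1, 3): e=[8,4,36] → #
    (1,1)@(3, 3): e=[32,4,12] → #
    (2,1)@(5, 3): e=[56,4,-12] → ·
    (0,2)@(1, 5): e=[0,12,36] → #  [on edge]
    (2,2)@(5, 5): e=[48,12,-12] → ·
    (0,3)@(1, 7): e=[-8,20,36] → ·
    (1,3)@(3, 7): e=[16,20,12] → #
    (2,3)@(5, 7): e=[40,20,-12] → ·
    (1,4)@(3, 9): e=[8,28,12] → #
    (2,4)@(5, 9): e=[32,28,-12] → ·
    (1,5)@(3, 11): e=[0,36,12] → #  [on edge]
    (2,5)@(5, 11): e=[24,36,-12] → ·
    (2,8)@(5, 17): e=[0,60,-12] → ·  [on edge]
    (3,11)@(7, 23): e=[0,84,-36] → ·  [on edge]
  covered (7 px):
    · · · · · · · ·
    # # · · · · · ·
    # # · · · · · ·
    · # · · · · · ·
    · # · · · · · ·
    · # · · · · · ·
    · · · · · · · ·
    · · · · · · · ·
    · · · · · · · ·
    · · · · · · · ·
    · · · · · · · ·
    · · · · · · · ·

Result: 23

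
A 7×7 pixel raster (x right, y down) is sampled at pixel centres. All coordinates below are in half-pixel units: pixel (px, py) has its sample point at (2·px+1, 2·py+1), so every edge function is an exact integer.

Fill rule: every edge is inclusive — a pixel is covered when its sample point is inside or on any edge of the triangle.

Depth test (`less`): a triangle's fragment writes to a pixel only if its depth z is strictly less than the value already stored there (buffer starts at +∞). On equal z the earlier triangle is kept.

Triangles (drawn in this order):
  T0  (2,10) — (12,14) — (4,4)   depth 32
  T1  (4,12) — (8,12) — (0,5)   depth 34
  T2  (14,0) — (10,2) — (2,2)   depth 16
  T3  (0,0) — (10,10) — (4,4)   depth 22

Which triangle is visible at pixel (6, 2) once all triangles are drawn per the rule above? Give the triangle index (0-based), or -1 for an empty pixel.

T0:
  2·area = 68  (B↔C swapped to make it positive)
  edge (2, 10)→(4, 4): d=(2,-6) inclusive
  edge (4, 4)→(12, 14): d=(8,10) inclusive
  edge (12, 14)→(2, 10): d=(-10,-4) inclusive
    (2,0)@(5, 1): e=[0,-34,102] → ·  [on edge]
    (1,3)@(3, 7): e=[0,34,34] → #  [on edge]
    (2,3)@(5, 7): e=[12,14,42] → #
    (3,3)@(7, 7): e=[24,-6,50] → ·
    (1,4)@(3, 9): e=[4,50,14] → #
    (3,4)@(7, 9): e=[28,10,30] → #
    (4,4)@(9, 9): e=[40,-10,38] → ·
    (1,5)@(3, 11): e=[8,66,-6] → ·
    (2,5)@(5, 11): e=[20,46,2] → #
    (4,5)@(9, 11): e=[44,6,18] → #
    (5,5)@(11, 11): e=[56,-14,26] → ·
    (0,6)@(1, 13): e=[0,102,-34] → ·  [on edge]
  covered (9 px):
    · · · · · · ·
    · · · · · · ·
    · · · · · · ·
    · # # · · · ·
    · # # # · · ·
    · · # # # · ·
    · · · · · # ·
T1:
  2·area = 28  (B↔C swapped to make it positive)
  edge (4, 12)→(0, 5): d=(-4,-7) inclusive
  edge (0, 5)→(8, 12): d=(8,7) inclusive
  edge (8, 12)→(4, 12): d=(-4,0) inclusive
    (1,4)@(3, 9): e=[5,11,12] → #
    (2,4)@(5, 9): e=[19,-3,12] → ·
    (1,5)@(3, 11): e=[-3,27,4] → ·
    (2,5)@(5, 11): e=[11,13,4] → #
    (3,5)@(7, 11): e=[25,-1,4] → ·
    (2,6)@(5, 13): e=[3,29,-4] → ·
  covered (2 px):
    · · · · · · ·
    · · · · · · ·
    · · · · · · ·
    · · · · · · ·
    · # · · · · ·
    · · # · · · ·
    · · · · · · ·
T2:
  2·area = 16
  edge (14, 0)→(10, 2): d=(-4,2) inclusive
  edge (10, 2)→(2, 2): d=(-8,0) inclusive
  edge (2, 2)→(14, 0): d=(12,-2) inclusive
    (4,0)@(9, 1): e=[6,8,2] → #
    (5,0)@(11, 1): e=[2,8,6] → #
    (6,0)@(13, 1): e=[-2,8,10] → ·
    (4,1)@(9, 3): e=[-2,-8,26] → ·
    (5,1)@(11, 3): e=[-6,-8,30] → ·
  covered (2 px):
    · · · · # # ·
    · · · · · · ·
    · · · · · · ·
    · · · · · · ·
    · · · · · · ·
    · · · · · · ·
    · · · · · · ·
T3:
  degenerate (2·area = 0) — covers nothing

Z-buffer (winner per pixel, '.' = empty):
  . . . . 2 2 .
  . . . . . . .
  . . . . . . .
  . 0 0 . . . .
  . 0 0 0 . . .
  . . 0 0 0 . .
  . . . . . 0 .

Final: -1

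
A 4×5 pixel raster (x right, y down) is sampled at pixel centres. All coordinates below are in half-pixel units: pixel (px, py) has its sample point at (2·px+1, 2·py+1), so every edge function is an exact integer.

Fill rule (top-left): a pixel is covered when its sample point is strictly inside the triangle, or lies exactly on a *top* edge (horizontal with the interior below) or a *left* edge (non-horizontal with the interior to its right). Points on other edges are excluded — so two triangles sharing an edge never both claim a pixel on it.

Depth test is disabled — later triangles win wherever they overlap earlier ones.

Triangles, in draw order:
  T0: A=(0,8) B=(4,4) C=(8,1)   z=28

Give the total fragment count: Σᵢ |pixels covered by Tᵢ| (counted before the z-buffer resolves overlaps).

T0:
  2·area = 4
  edge (0, 8)→(4, 4): d=(4,-4) top-left  bias=+0
  edge (4, 4)→(8, 1): d=(4,-3) top-left  bias=+0
  edge (8, 1)→(0, 8): d=(-8,7) right/bottom  bias=-1
    (3,0)@(7, 1): e=[0,-3,7] → ·  [on edge]
    (2,1)@(5, 3): e=[0,-1,5] → ·  [on edge]
    (1,2)@(3, 5): e=[0,1,3] → █  [on edge]
    (2,2)@(5, 5): e=[8,7,-11] → ·
    (0,3)@(1, 7): e=[0,3,1] → █  [on edge]
    (1,3)@(3, 7): e=[8,9,-13] → ·
    (0,4)@(1, 9): e=[8,11,-15] → ·
  covered (2 px):
    · · · ·
    · · · ·
    · █ · ·
    █ · · ·
    · · · ·

Final: 2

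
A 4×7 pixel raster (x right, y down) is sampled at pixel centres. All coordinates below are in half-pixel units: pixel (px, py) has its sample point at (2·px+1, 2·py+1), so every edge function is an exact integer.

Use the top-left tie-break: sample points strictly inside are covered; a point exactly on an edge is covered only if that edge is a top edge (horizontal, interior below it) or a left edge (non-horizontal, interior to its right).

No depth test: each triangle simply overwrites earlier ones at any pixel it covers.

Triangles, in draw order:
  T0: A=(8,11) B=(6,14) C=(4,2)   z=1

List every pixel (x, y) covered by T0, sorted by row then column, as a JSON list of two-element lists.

T0:
  2·area = 30
  edge (8, 11)→(6, 14): d=(-2,3) right/bottom  bias=-1
  edge (6, 14)→(4, 2): d=(-2,-12) top-left  bias=+0
  edge (4, 2)→(8, 11): d=(4,9) right/bottom  bias=-1
    (2,2)@(5, 5): e=[21,6,3] → #
    (3,2)@(7, 5): e=[15,30,-15] → ·
    (2,3)@(5, 7): e=[17,2,11] → #
    (3,3)@(7, 7): e=[11,26,-7] → ·
    (2,4)@(5, 9): e=[13,-2,19] → ·
    (3,4)@(7, 9): e=[7,22,1] → #
    (3,5)@(7, 11): e=[3,18,9] → #
    (3,6)@(7, 13): e=[-1,14,17] → ·
  covered (4 px):
    · · · ·
    · · · ·
    · · # ·
    · · # ·
    · · · #
    · · · #
    · · · ·

Result: [[2,2],[2,3],[3,4],[3,5]]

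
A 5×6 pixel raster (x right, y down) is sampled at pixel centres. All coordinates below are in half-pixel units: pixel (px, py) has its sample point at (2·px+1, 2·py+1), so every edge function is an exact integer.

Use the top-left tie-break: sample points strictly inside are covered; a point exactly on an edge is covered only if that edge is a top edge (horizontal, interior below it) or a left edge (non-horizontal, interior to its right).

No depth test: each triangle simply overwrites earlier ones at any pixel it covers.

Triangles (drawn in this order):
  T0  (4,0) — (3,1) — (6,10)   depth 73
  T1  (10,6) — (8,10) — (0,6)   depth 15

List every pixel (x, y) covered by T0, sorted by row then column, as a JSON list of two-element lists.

T0:
  2·area = 12  (B↔C swapped to make it positive)
  edge (4, 0)→(6, 10): d=(2,10) right/bottom  bias=-1
  edge (6, 10)→(3, 1): d=(-3,-9) top-left  bias=+0
  edge (3, 1)→(4, 0): d=(1,-1) top-left  bias=+0
    (1,0)@(3, 1): e=[12,0,0] → X  [on edge]
    (2,0)@(5, 1): e=[-8,18,2] → .
    (0,1)@(1, 3): e=[36,-24,0] → .  [on edge]
    (1,1)@(3, 3): e=[16,-6,2] → .
    (2,2)@(5, 5): e=[0,6,6] → .  [on edge]
    (2,3)@(5, 7): e=[4,0,8] → X  [on edge]
    (3,3)@(7, 7): e=[-16,18,10] → .
    (2,4)@(5, 9): e=[8,-6,10] → .
  covered (2 px):
    . X . . .
    . . . . .
    . . . . .
    . . X . .
    . . . . .
    . . . . .
T1:
  2·area = 40
  edge (10, 6)→(8, 10): d=(-2,4) right/bottom  bias=-1
  edge (8, 10)→(0, 6): d=(-8,-4) top-left  bias=+0
  edge (0, 6)→(10, 6): d=(10,0) top-left  bias=+0
    (1,3)@(3, 7): e=[26,4,10] → X
    (2,3)@(5, 7): e=[18,12,10] → X
    (3,3)@(7, 7): e=[10,20,10] → X
    (4,3)@(9, 7): e=[2,28,10] → X
    (1,4)@(3, 9): e=[22,-12,30] → .
    (2,4)@(5, 9): e=[14,-4,30] → .
    (3,4)@(7, 9): e=[6,4,30] → X
    (4,4)@(9, 9): e=[-2,12,30] → .
    (3,5)@(7, 11): e=[2,-12,50] → .
  covered (5 px):
    . . . . .
    . . . . .
    . . . . .
    . X X X X
    . . . X .
    . . . . .

Answer: [[1,0],[2,3]]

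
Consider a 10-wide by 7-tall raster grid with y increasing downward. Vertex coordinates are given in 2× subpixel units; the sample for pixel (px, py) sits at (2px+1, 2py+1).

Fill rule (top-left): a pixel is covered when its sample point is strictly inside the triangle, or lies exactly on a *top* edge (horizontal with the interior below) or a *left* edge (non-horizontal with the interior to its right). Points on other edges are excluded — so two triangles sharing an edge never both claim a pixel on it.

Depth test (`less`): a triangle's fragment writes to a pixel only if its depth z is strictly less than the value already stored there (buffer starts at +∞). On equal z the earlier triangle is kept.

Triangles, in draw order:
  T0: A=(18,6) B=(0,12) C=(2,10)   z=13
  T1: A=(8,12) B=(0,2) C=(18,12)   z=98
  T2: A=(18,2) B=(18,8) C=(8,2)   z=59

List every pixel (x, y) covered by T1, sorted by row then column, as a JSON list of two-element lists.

T0:
  2·area = 24
  edge (18, 6)→(0, 12): d=(-18,6) right/bottom  bias=-1
  edge (0, 12)→(2, 10): d=(2,-2) top-left  bias=+0
  edge (2, 10)→(18, 6): d=(16,-4) top-left  bias=+0
    (5,0)@(11, 1): e=[132,0,-108] → ·  [on edge]
    (4,1)@(9, 3): e=[108,0,-84] → ·  [on edge]
    (3,2)@(7, 5): e=[84,0,-60] → ·  [on edge]
    (2,3)@(5, 7): e=[60,0,-36] → ·  [on edge]
    (7,3)@(15, 7): e=[0,20,4] → ·  [on edge]
    (1,4)@(3, 9): e=[36,0,-12] → ·  [on edge]
    (3,4)@(7, 9): e=[12,8,4] → #
    (4,4)@(9, 9): e=[0,12,12] → ·  [on edge]
    (0,5)@(1, 11): e=[12,0,12] → #  [on edge]
    (1,5)@(3, 11): e=[0,4,20] → ·  [on edge]
    (3,5)@(7, 11): e=[-24,12,36] → ·
    (0,6)@(1, 13): e=[-24,4,44] → ·
  covered (2 px):
    · · · · · · · · · ·
    · · · · · · · · · ·
    · · · · · · · · · ·
    · · · · · · · · · ·
    · · · # · · · · · ·
    # · · · · · · · · ·
    · · · · · · · · · ·
T1:
  2·area = 100
  edge (8, 12)→(0, 2): d=(-8,-10) top-left  bias=+0
  edge (0, 2)→(18, 12): d=(18,10) right/bottom  bias=-1
  edge (18, 12)→(8, 12): d=(-10,0) right/bottom  bias=-1
    (0,1)@(1, 3): e=[2,8,90] → #
    (1,1)@(3, 3): e=[22,-12,90] → ·
    (0,2)@(1, 5): e=[-14,44,70] → ·
    (1,2)@(3, 5): e=[6,24,70] → #
    (2,2)@(5, 5): e=[26,4,70] → #
    (3,2)@(7, 5): e=[46,-16,70] → ·
    (1,3)@(3, 7): e=[-10,60,50] → ·
    (2,3)@(5, 7): e=[10,40,50] → #
    (3,3)@(7, 7): e=[30,20,50] → #
    (4,3)@(9, 7): e=[50,0,50] → ·  [on edge]
    (2,4)@(5, 9): e=[-6,76,30] → ·
    (3,4)@(7, 9): e=[14,56,30] → #
  covered (12 px):
    · · · · · · · · · ·
    # · · · · · · · · ·
    · # # · · · · · · ·
    · · # # · · · · · ·
    · · · # # # · · · ·
    · · · · # # # # · ·
    · · · · · · · · · ·
T2:
  2·area = 60
  edge (18, 2)→(18, 8): d=(0,6) right/bottom  bias=-1
  edge (18, 8)→(8, 2): d=(-10,-6) top-left  bias=+0
  edge (8, 2)→(18, 2): d=(10,0) top-left  bias=+0
    (5,1)@(11, 3): e=[42,8,10] → #
    (6,1)@(13, 3): e=[30,20,10] → #
    (7,1)@(15, 3): e=[18,32,10] → #
    (8,1)@(17, 3): e=[6,44,10] → #
    (9,1)@(19, 3): e=[-6,56,10] → ·
    (5,2)@(11, 5): e=[42,-12,30] → ·
    (6,2)@(13, 5): e=[30,0,30] → #  [on edge]
    (9,2)@(19, 5): e=[-6,36,30] → ·
    (6,3)@(13, 7): e=[30,-20,50] → ·
    (7,3)@(15, 7): e=[18,-8,50] → ·
    (8,3)@(17, 7): e=[6,4,50] → #
    (9,3)@(19, 7): e=[-6,16,50] → ·
  covered (8 px):
    · · · · · · · · · ·
    · · · · · # # # # ·
    · · · · · · # # # ·
    · · · · · · · · # ·
    · · · · · · · · · ·
    · · · · · · · · · ·
    · · · · · · · · · ·

Result: [[0,1],[1,2],[2,2],[2,3],[3,3],[3,4],[4,4],[5,4],[4,5],[5,5],[6,5],[7,5]]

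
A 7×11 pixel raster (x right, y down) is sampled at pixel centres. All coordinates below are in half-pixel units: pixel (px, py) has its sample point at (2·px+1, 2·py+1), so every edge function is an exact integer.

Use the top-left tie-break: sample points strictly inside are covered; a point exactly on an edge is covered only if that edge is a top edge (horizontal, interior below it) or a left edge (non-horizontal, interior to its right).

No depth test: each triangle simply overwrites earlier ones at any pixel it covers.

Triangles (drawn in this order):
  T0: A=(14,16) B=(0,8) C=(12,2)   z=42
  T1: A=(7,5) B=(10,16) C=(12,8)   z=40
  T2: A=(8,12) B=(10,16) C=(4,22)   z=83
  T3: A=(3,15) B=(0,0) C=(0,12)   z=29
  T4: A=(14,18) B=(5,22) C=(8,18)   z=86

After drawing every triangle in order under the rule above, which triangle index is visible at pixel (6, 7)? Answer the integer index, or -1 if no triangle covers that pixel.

T0:
  2·area = 180
  edge (14, 16)→(0, 8): d=(-14,-8) top-left  bias=+0
  edge (0, 8)→(12, 2): d=(12,-6) top-left  bias=+0
  edge (12, 2)→(14, 16): d=(2,14) right/bottom  bias=-1
    (5,1)@(11, 3): e=[158,6,16] → #
    (6,1)@(13, 3): e=[174,18,-12] → ·
    (3,2)@(7, 5): e=[98,6,76] → #
    (4,2)@(9, 5): e=[114,18,48] → #
    (6,2)@(13, 5): e=[146,42,-8] → ·
    (1,3)@(3, 7): e=[38,6,136] → #
    (2,3)@(5, 7): e=[54,18,108] → #
    (6,3)@(13, 7): e=[118,66,-4] → ·
    (1,4)@(3, 9): e=[10,30,140] → #
    (6,4)@(13, 9): e=[90,90,0] → ·  [on edge]
    (1,5)@(3, 11): e=[-18,54,144] → ·
    (2,5)@(5, 11): e=[-2,66,116] → ·
  covered (22 px):
    · · · · · · ·
    · · · · · # ·
    · · · # # # ·
    · # # # # # ·
    · # # # # # ·
    · · · # # # #
    · · · · # # #
    · · · · · · #
    · · · · · · ·
    · · · · · · ·
    · · · · · · ·
T1:
  2·area = 46  (B↔C swapped to make it positive)
  edge (7, 5)→(12, 8): d=(5,3) right/bottom  bias=-1
  edge (12, 8)→(10, 16): d=(-2,8) right/bottom  bias=-1
  edge (10, 16)→(7, 5): d=(-3,-11) top-left  bias=+0
    (3,2)@(7, 5): e=[0,46,0] → ·  [on edge]
    (4,3)@(9, 7): e=[4,26,16] → #
    (5,3)@(11, 7): e=[-2,10,38] → ·
    (4,4)@(9, 9): e=[14,22,10] → #
    (5,4)@(11, 9): e=[8,6,32] → #
    (6,4)@(13, 9): e=[2,-10,54] → ·
    (4,5)@(9, 11): e=[24,18,4] → #
    (6,5)@(13, 11): e=[12,-14,48] → ·
    (4,6)@(9, 13): e=[34,14,-2] → ·
    (5,6)@(11, 13): e=[28,-2,20] → ·
  covered (5 px):
    · · · · · · ·
    · · · · · · ·
    · · · · · · ·
    · · · · # · ·
    · · · · # # ·
    · · · · # # ·
    · · · · · · ·
    · · · · · · ·
    · · · · · · ·
    · · · · · · ·
    · · · · · · ·
T2:
  2·area = 36
  edge (8, 12)→(10, 16): d=(2,4) right/bottom  bias=-1
  edge (10, 16)→(4, 22): d=(-6,6) right/bottom  bias=-1
  edge (4, 22)→(8, 12): d=(4,-10) top-left  bias=+0
    (6,6)@(13, 13): e=[-18,0,54] → ·  [on edge]
    (3,7)@(7, 15): e=[10,24,2] → #
    (4,7)@(9, 15): e=[2,12,22] → #
    (5,7)@(11, 15): e=[-6,0,42] → ·  [on edge]
    (3,8)@(7, 17): e=[14,12,10] → #
    (4,8)@(9, 17): e=[6,0,30] → ·  [on edge]
    (3,9)@(7, 19): e=[18,0,18] → ·  [on edge]
    (2,10)@(5, 21): e=[30,0,6] → ·  [on edge]
  covered (3 px):
    · · · · · · ·
    · · · · · · ·
    · · · · · · ·
    · · · · · · ·
    · · · · · · ·
    · · · · · · ·
    · · · · · · ·
    · · · # # · ·
    · · · # · · ·
    · · · · · · ·
    · · · · · · ·
T3:
  2·area = 36  (B↔C swapped to make it positive)
  edge (3, 15)→(0, 12): d=(-3,-3) top-left  bias=+0
  edge (0, 12)→(0, 0): d=(0,-12) top-left  bias=+0
  edge (0, 0)→(3, 15): d=(3,15) right/bottom  bias=-1
    (0,2)@(1, 5): e=[24,12,0] → ·  [on edge]
    (0,3)@(1, 7): e=[18,12,6] → #
    (1,3)@(3, 7): e=[24,36,-24] → ·
    (0,4)@(1, 9): e=[12,12,12] → #
    (1,4)@(3, 9): e=[18,36,-18] → ·
    (0,5)@(1, 11): e=[6,12,18] → #
    (1,5)@(3, 11): e=[12,36,-12] → ·
    (0,6)@(1, 13): e=[0,12,24] → #  [on edge]
    (1,6)@(3, 13): e=[6,36,-6] → ·
    (0,7)@(1, 15): e=[-6,12,30] → ·
    (1,7)@(3, 15): e=[0,36,0] → ·  [on edge]
    (2,8)@(5, 17): e=[0,60,-24] → ·  [on edge]
    (3,9)@(7, 19): e=[0,84,-48] → ·  [on edge]
    (4,10)@(9, 21): e=[0,108,-72] → ·  [on edge]
  covered (4 px):
    · · · · · · ·
    · · · · · · ·
    · · · · · · ·
    # · · · · · ·
    # · · · · · ·
    # · · · · · ·
    # · · · · · ·
    · · · · · · ·
    · · · · · · ·
    · · · · · · ·
    · · · · · · ·
T4:
  2·area = 24
  edge (14, 18)→(5, 22): d=(-9,4) right/bottom  bias=-1
  edge (5, 22)→(8, 18): d=(3,-4) top-left  bias=+0
  edge (8, 18)→(14, 18): d=(6,0) top-left  bias=+0
    (4,9)@(9, 19): e=[11,7,6] → #
    (5,9)@(11, 19): e=[3,15,6] → #
    (6,9)@(13, 19): e=[-5,23,6] → ·
    (3,10)@(7, 21): e=[1,5,18] → #
    (4,10)@(9, 21): e=[-7,13,18] → ·
    (5,10)@(11, 21): e=[-15,21,18] → ·
  covered (3 px):
    · · · · · · ·
    · · · · · · ·
    · · · · · · ·
    · · · · · · ·
    · · · · · · ·
    · · · · · · ·
    · · · · · · ·
    · · · · · · ·
    · · · · · · ·
    · · · · # # ·
    · · · # · · ·

Z-buffer (winner per pixel, '.' = empty):
  . . . . . . .
  . . . . . 0 .
  . . . 0 0 0 .
  3 0 0 0 1 0 .
  3 0 0 0 1 1 .
  3 . . 0 1 1 0
  3 . . . 0 0 0
  . . . 2 2 . 0
  . . . 2 . . .
  . . . . 4 4 .
  . . . 4 . . .

Final: 0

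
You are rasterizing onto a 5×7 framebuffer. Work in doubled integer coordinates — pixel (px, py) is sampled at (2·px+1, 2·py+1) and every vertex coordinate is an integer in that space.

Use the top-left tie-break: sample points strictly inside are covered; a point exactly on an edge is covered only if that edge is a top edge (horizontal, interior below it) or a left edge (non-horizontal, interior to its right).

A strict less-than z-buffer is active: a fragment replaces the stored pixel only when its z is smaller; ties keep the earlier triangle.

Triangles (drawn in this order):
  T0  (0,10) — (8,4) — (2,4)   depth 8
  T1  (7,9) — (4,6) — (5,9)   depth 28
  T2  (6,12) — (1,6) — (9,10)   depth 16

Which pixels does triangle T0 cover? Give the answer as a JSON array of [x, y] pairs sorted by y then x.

T0:
  2·area = 36  (B↔C swapped to make it positive)
  edge (0, 10)→(2, 4): d=(2,-6) top-left  bias=+0
  edge (2, 4)→(8, 4): d=(6,0) top-left  bias=+0
  edge (8, 4)→(0, 10): d=(-8,6) right/bottom  bias=-1
    (1,0)@(3, 1): e=[0,-18,54] → ·  [on edge]
    (1,2)@(3, 5): e=[8,6,22] → █
    (2,2)@(5, 5): e=[20,6,10] → █
    (3,2)@(7, 5): e=[32,6,-2] → ·
    (0,3)@(1, 7): e=[0,18,18] → █  [on edge]
    (2,3)@(5, 7): e=[24,18,-6] → ·
    (0,4)@(1, 9): e=[4,30,2] → █
    (1,4)@(3, 9): e=[16,30,-10] → ·
    (0,5)@(1, 11): e=[8,42,-14] → ·
  covered (5 px):
    · · · · ·
    · · · · ·
    · █ █ · ·
    █ █ · · ·
    █ · · · ·
    · · · · ·
    · · · · ·
T1:
  2·area = 6  (B↔C swapped to make it positive)
  edge (7, 9)→(5, 9): d=(-2,0) right/bottom  bias=-1
  edge (5, 9)→(4, 6): d=(-1,-3) top-left  bias=+0
  edge (4, 6)→(7, 9): d=(3,3) right/bottom  bias=-1
    (0,1)@(1, 3): e=[12,-6,0] → ·  [on edge]
    (1,1)@(3, 3): e=[12,0,-6] → ·  [on edge]
    (1,2)@(3, 5): e=[8,-2,0] → ·  [on edge]
    (2,3)@(5, 7): e=[4,2,0] → ·  [on edge]
    (0,4)@(1, 9): e=[0,-12,18] → ·  [on edge]
    (1,4)@(3, 9): e=[0,-6,12] → ·  [on edge]
    (2,4)@(5, 9): e=[0,0,6] → ·  [on edge]
    (3,4)@(7, 9): e=[0,6,0] → ·  [on edge]
    (4,4)@(9, 9): e=[0,12,-6] → ·  [on edge]
    (4,5)@(9, 11): e=[-4,10,0] → ·  [on edge]
  covered (0 px):
    · · · · ·
    · · · · ·
    · · · · ·
    · · · · ·
    · · · · ·
    · · · · ·
    · · · · ·
T2:
  2·area = 28
  edge (6, 12)→(1, 6): d=(-5,-6) top-left  bias=+0
  edge (1, 6)→(9, 10): d=(8,4) right/bottom  bias=-1
  edge (9, 10)→(6, 12): d=(-3,2) right/bottom  bias=-1
    (1,3)@(3, 7): e=[7,0,21] → ·  [on edge]
    (2,4)@(5, 9): e=[9,8,11] → █
    (3,4)@(7, 9): e=[21,0,7] → ·  [on edge]
    (2,5)@(5, 11): e=[-1,24,5] → ·
    (3,5)@(7, 11): e=[11,16,1] → █
    (4,5)@(9, 11): e=[23,8,-3] → ·
    (3,6)@(7, 13): e=[1,32,-5] → ·
  covered (2 px):
    · · · · ·
    · · · · ·
    · · · · ·
    · · · · ·
    · · █ · ·
    · · · █ ·
    · · · · ·

Result: [[1,2],[2,2],[0,3],[1,3],[0,4]]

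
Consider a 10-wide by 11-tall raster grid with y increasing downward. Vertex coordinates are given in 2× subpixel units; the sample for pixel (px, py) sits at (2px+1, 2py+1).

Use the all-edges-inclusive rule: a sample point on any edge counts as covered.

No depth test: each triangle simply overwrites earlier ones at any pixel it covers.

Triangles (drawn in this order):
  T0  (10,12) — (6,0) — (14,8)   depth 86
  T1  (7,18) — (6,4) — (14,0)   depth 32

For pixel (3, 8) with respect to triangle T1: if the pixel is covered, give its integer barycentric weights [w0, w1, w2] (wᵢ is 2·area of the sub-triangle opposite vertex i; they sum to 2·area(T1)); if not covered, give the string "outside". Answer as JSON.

T0:
  2·area = 64
  edge (10, 12)→(6, 0): d=(-4,-12) inclusive
  edge (6, 0)→(14, 8): d=(8,8) inclusive
  edge (14, 8)→(10, 12): d=(-4,4) inclusive
    (3,0)@(7, 1): e=[8,0,56] → #  [on edge]
    (4,0)@(9, 1): e=[32,-16,48] → ·
    (3,1)@(7, 3): e=[0,16,48] → #  [on edge]
    (4,1)@(9, 3): e=[24,0,40] → #  [on edge]
    (5,1)@(11, 3): e=[48,-16,32] → ·
    (9,1)@(19, 3): e=[144,-80,0] → ·  [on edge]
    (3,2)@(7, 5): e=[-8,32,40] → ·
    (4,2)@(9, 5): e=[16,16,32] → #
    (5,2)@(11, 5): e=[40,0,24] → #  [on edge]
    (6,2)@(13, 5): e=[64,-16,16] → ·
    (8,2)@(17, 5): e=[112,-48,0] → ·  [on edge]
    (4,3)@(9, 7): e=[8,32,24] → #
    (6,3)@(13, 7): e=[56,0,8] → #  [on edge]
    (7,3)@(15, 7): e=[80,-16,0] → ·  [on edge]
    (4,4)@(9, 9): e=[0,48,16] → #  [on edge]
    (6,4)@(13, 9): e=[48,16,0] → #  [on edge]
    (7,4)@(15, 9): e=[72,0,-8] → ·  [on edge]
    (5,5)@(11, 11): e=[16,48,0] → #  [on edge]
    (8,5)@(17, 11): e=[88,0,-24] → ·  [on edge]
    (4,6)@(9, 13): e=[-16,80,0] → ·  [on edge]
    (9,6)@(19, 13): e=[104,0,-40] → ·  [on edge]
    (3,7)@(7, 15): e=[-48,112,0] → ·  [on edge]
    (5,7)@(11, 15): e=[0,80,-16] → ·  [on edge]
    (2,8)@(5, 17): e=[-80,144,0] → ·  [on edge]
    (1,9)@(3, 19): e=[-112,176,0] → ·  [on edge]
    (0,10)@(1, 21): e=[-144,208,0] → ·  [on edge]
    (6,10)@(13, 21): e=[0,112,-48] → ·  [on edge]
  covered (12 px):
    · · · # · · · · · ·
    · · · # # · · · · ·
    · · · · # # · · · ·
    · · · · # # # · · ·
    · · · · # # # · · ·
    · · · · · # · · · ·
    · · · · · · · · · ·
    · · · · · · · · · ·
    · · · · · · · · · ·
    · · · · · · · · · ·
    · · · · · · · · · ·
T1:
  2·area = 116
  edge (7, 18)→(6, 4): d=(-1,-14) inclusive
  edge (6, 4)→(14, 0): d=(8,-4) inclusive
  edge (14, 0)→(7, 18): d=(-7,18) inclusive
    (6,0)@(13, 1): e=[101,4,11] → #
    (7,0)@(15, 1): e=[129,12,-25] → ·
    (4,1)@(9, 3): e=[43,4,69] → #
    (5,1)@(11, 3): e=[71,12,33] → #
    (6,1)@(13, 3): e=[99,20,-3] → ·
    (3,2)@(7, 5): e=[13,12,91] → #
    (6,2)@(13, 5): e=[97,36,-17] → ·
    (3,3)@(7, 7): e=[11,28,77] → #
    (6,3)@(13, 7): e=[95,52,-31] → ·
    (3,4)@(7, 9): e=[9,44,63] → #
    (5,4)@(11, 9): e=[65,60,-9] → ·
    (3,5)@(7, 11): e=[7,60,49] → #
  covered (16 px):
    · · · · · · # · · ·
    · · · · # # · · · ·
    · · · # # # · · · ·
    · · · # # # · · · ·
    · · · # # · · · · ·
    · · · # # · · · · ·
    · · · # · · · · · ·
    · · · # · · · · · ·
    · · · # · · · · · ·
    · · · · · · · · · ·
    · · · · · · · · · ·

Answer: [108,7,1]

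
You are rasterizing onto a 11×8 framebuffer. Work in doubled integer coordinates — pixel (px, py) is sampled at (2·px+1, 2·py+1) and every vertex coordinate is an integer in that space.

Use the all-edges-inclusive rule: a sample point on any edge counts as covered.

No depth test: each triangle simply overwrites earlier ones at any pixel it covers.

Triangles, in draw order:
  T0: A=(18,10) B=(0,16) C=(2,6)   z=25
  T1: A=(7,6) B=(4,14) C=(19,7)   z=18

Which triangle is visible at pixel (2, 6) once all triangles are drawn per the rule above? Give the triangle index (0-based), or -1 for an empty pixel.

T0:
  2·area = 168
  edge (18, 10)→(0, 16): d=(-18,6) inclusive
  edge (0, 16)→(2, 6): d=(2,-10) inclusive
  edge (2, 6)→(18, 10): d=(16,4) inclusive
    (1,0)@(3, 1): e=[252,0,-84] → ·  [on edge]
    (1,3)@(3, 7): e=[144,12,12] → #
    (2,3)@(5, 7): e=[132,32,4] → #
    (3,3)@(7, 7): e=[120,52,-4] → ·
    (1,4)@(3, 9): e=[108,16,44] → #
    (3,4)@(7, 9): e=[84,56,28] → #
    (4,4)@(9, 9): e=[72,76,20] → #
    (5,4)@(11, 9): e=[60,96,12] → #
    (6,4)@(13, 9): e=[48,116,4] → #
    (7,4)@(15, 9): e=[36,136,-4] → ·
    (10,4)@(21, 9): e=[0,196,-28] → ·  [on edge]
    (0,5)@(1, 11): e=[84,0,84] → #  [on edge]
    (7,5)@(15, 11): e=[0,140,28] → #  [on edge]
    (4,6)@(9, 13): e=[0,84,84] → #  [on edge]
    (1,7)@(3, 15): e=[0,28,140] → #  [on edge]
  covered (23 px):
    · · · · · · · · · · ·
    · · · · · · · · · · ·
    · · · · · · · · · · ·
    · # # · · · · · · · ·
    · # # # # # # · · · ·
    # # # # # # # # · · ·
    # # # # # · · · · · ·
    # # · · · · · · · · ·
T1:
  2·area = 99  (B↔C swapped to make it positive)
  edge (7, 6)→(19, 7): d=(12,1) inclusive
  edge (19, 7)→(4, 14): d=(-15,7) inclusive
  edge (4, 14)→(7, 6): d=(3,-8) inclusive
    (3,3)@(7, 7): e=[12,84,3] → #
    (4,3)@(9, 7): e=[10,70,19] → #
    (5,3)@(11, 7): e=[8,56,35] → #
    (6,3)@(13, 7): e=[6,42,51] → #
    (7,3)@(15, 7): e=[4,28,67] → #
    (8,3)@(17, 7): e=[2,14,83] → #
    (9,3)@(19, 7): e=[0,0,99] → #  [on edge]
    (10,3)@(21, 7): e=[-2,-14,115] → ·
    (3,4)@(7, 9): e=[36,54,9] → #
    (7,4)@(15, 9): e=[28,-2,73] → ·
    (8,4)@(17, 9): e=[26,-16,89] → ·
    (9,4)@(19, 9): e=[24,-30,105] → ·
  covered (14 px):
    · · · · · · · · · · ·
    · · · · · · · · · · ·
    · · · · · · · · · · ·
    · · · # # # # # # # ·
    · · · # # # # · · · ·
    · · · # # · · · · · ·
    · · # · · · · · · · ·
    · · · · · · · · · · ·

Z-buffer (winner per pixel, '.' = empty):
  . . . . . . . . . . .
  . . . . . . . . . . .
  . . . . . . . . . . .
  . 0 0 1 1 1 1 1 1 1 .
  . 0 0 1 1 1 1 . . . .
  0 0 0 1 1 0 0 0 . . .
  0 0 1 0 0 . . . . . .
  0 0 . . . . . . . . .

Answer: 1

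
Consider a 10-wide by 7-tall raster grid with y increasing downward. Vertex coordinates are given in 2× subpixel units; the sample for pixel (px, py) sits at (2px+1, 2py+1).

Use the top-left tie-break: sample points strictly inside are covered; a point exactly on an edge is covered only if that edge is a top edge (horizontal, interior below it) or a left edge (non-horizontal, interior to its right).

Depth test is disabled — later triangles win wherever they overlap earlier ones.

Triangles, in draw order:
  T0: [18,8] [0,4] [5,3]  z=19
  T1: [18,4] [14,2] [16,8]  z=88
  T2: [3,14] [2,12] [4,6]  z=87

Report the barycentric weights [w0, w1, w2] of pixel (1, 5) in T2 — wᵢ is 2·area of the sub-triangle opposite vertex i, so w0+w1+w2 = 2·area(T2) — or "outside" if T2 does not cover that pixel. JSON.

T0:
  2·area = 38
  edge (18, 8)→(0, 4): d=(-18,-4) top-left  bias=+0
  edge (0, 4)→(5, 3): d=(5,-1) top-left  bias=+0
  edge (5, 3)→(18, 8): d=(13,5) right/bottom  bias=-1
    (7,0)@(15, 1): e=[114,0,-76] → .  [on edge]
    (2,1)@(5, 3): e=[38,0,0] → .  [on edge]
    (2,2)@(5, 5): e=[2,10,26] → X
    (3,2)@(7, 5): e=[10,12,16] → X
    (4,2)@(9, 5): e=[18,14,6] → X
    (5,2)@(11, 5): e=[26,16,-4] → .
    (2,3)@(5, 7): e=[-34,20,52] → .
    (3,3)@(7, 7): e=[-26,22,42] → .
    (4,3)@(9, 7): e=[-18,24,32] → .
    (7,3)@(15, 7): e=[6,30,2] → X
    (8,3)@(17, 7): e=[14,32,-8] → .
    (7,4)@(15, 9): e=[-30,40,28] → .
  covered (4 px):
    . . . . . . . . . .
    . . . . . . . . . .
    . . X X X . . . . .
    . . . . . . . X . .
    . . . . . . . . . .
    . . . . . . . . . .
    . . . . . . . . . .
T1:
  2·area = 20  (B↔C swapped to make it positive)
  edge (18, 4)→(16, 8): d=(-2,4) right/bottom  bias=-1
  edge (16, 8)→(14, 2): d=(-2,-6) top-left  bias=+0
  edge (14, 2)→(18, 4): d=(4,2) right/bottom  bias=-1
    (7,1)@(15, 3): e=[14,4,2] → X
    (8,1)@(17, 3): e=[6,16,-2] → .
    (7,2)@(15, 5): e=[10,0,10] → X  [on edge]
    (8,2)@(17, 5): e=[2,12,6] → X
    (9,2)@(19, 5): e=[-6,24,2] → .
    (7,3)@(15, 7): e=[6,-4,18] → .
    (8,3)@(17, 7): e=[-2,8,14] → .
    (8,5)@(17, 11): e=[-10,0,30] → .  [on edge]
  covered (3 px):
    . . . . . . . . . .
    . . . . . . . X . .
    . . . . . . . X X .
    . . . . . . . . . .
    . . . . . . . . . .
    . . . . . . . . . .
    . . . . . . . . . .
T2:
  2·area = 10
  edge (3, 14)→(2, 12): d=(-1,-2) top-left  bias=+0
  edge (2, 12)→(4, 6): d=(2,-6) top-left  bias=+0
  edge (4, 6)→(3, 14): d=(-1,8) right/bottom  bias=-1
    (2,1)@(5, 3): e=[15,0,-5] → .  [on edge]
    (1,4)@(3, 9): e=[5,0,5] → X  [on edge]
    (2,4)@(5, 9): e=[9,12,-11] → .
    (1,5)@(3, 11): e=[3,4,3] → X
    (2,5)@(5, 11): e=[7,16,-13] → .
    (1,6)@(3, 13): e=[1,8,1] → X
    (2,6)@(5, 13): e=[5,20,-15] → .
  covered (3 px):
    . . . . . . . . . .
    . . . . . . . . . .
    . . . . . . . . . .
    . . . . . . . . . .
    . X . . . . . . . .
    . X . . . . . . . .
    . X . . . . . . . .

Result: [4,3,3]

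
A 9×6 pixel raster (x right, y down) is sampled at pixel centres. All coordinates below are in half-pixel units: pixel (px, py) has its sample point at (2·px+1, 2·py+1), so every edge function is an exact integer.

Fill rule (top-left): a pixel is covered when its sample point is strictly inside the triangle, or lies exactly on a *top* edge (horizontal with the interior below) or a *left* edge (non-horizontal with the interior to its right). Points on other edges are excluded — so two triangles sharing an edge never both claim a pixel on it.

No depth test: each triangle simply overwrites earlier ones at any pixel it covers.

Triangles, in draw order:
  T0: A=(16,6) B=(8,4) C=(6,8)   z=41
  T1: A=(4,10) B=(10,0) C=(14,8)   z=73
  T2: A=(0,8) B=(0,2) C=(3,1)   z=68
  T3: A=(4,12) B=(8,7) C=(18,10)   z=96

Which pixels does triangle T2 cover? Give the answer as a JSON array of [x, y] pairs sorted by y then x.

T0:
  2·area = 36  (B↔C swapped to make it positive)
  edge (16, 6)→(6, 8): d=(-10,2) right/bottom  bias=-1
  edge (6, 8)→(8, 4): d=(2,-4) top-left  bias=+0
  edge (8, 4)→(16, 6): d=(8,2) right/bottom  bias=-1
    (4,2)@(9, 5): e=[24,6,6] → █
    (5,2)@(11, 5): e=[20,14,2] → █
    (6,2)@(13, 5): e=[16,22,-2] → ·
    (3,3)@(7, 7): e=[8,2,26] → █
    (5,3)@(11, 7): e=[0,18,18] → ·  [on edge]
    (0,4)@(1, 9): e=[0,-18,54] → ·  [on edge]
    (3,4)@(7, 9): e=[-12,6,42] → ·
    (4,4)@(9, 9): e=[-16,14,38] → ·
  covered (4 px):
    · · · · · · · · ·
    · · · · · · · · ·
    · · · · █ █ · · ·
    · · · █ █ · · · ·
    · · · · · · · · ·
    · · · · · · · · ·
T1:
  2·area = 88
  edge (4, 10)→(10, 0): d=(6,-10) top-left  bias=+0
  edge (10, 0)→(14, 8): d=(4,8) right/bottom  bias=-1
  edge (14, 8)→(4, 10): d=(-10,2) right/bottom  bias=-1
    (4,1)@(9, 3): e=[8,20,60] → █
    (5,1)@(11, 3): e=[28,4,56] → █
    (6,1)@(13, 3): e=[48,-12,52] → ·
    (3,2)@(7, 5): e=[0,44,44] → █  [on edge]
    (6,2)@(13, 5): e=[60,-4,32] → ·
    (3,3)@(7, 7): e=[12,52,24] → █
    (6,3)@(13, 7): e=[72,4,12] → █
    (7,3)@(15, 7): e=[92,-12,8] → ·
    (2,4)@(5, 9): e=[4,76,8] → █
    (4,4)@(9, 9): e=[44,44,0] → ·  [on edge]
    (5,4)@(11, 9): e=[64,28,-4] → ·
    (6,4)@(13, 9): e=[84,12,-8] → ·
  covered (11 px):
    · · · · · · · · ·
    · · · · █ █ · · ·
    · · · █ █ █ · · ·
    · · · █ █ █ █ · ·
    · · █ █ · · · · ·
    · · · · · · · · ·
T2:
  2·area = 18
  edge (0, 8)→(0, 2): d=(0,-6) top-left  bias=+0
  edge (0, 2)→(3, 1): d=(3,-1) top-left  bias=+0
  edge (3, 1)→(0, 8): d=(-3,7) right/bottom  bias=-1
    (1,0)@(3, 1): e=[18,0,0] → ·  [on edge]
    (0,1)@(1, 3): e=[6,4,8] → █
    (1,1)@(3, 3): e=[18,6,-6] → ·
    (0,2)@(1, 5): e=[6,10,2] → █
    (1,2)@(3, 5): e=[18,12,-12] → ·
    (0,3)@(1, 7): e=[6,16,-4] → ·
  covered (2 px):
    · · · · · · · · ·
    █ · · · · · · · ·
    █ · · · · · · · ·
    · · · · · · · · ·
    · · · · · · · · ·
    · · · · · · · · ·
T3:
  2·area = 62
  edge (4, 12)→(8, 7): d=(4,-5) top-left  bias=+0
  edge (8, 7)→(18, 10): d=(10,3) right/bottom  bias=-1
  edge (18, 10)→(4, 12): d=(-14,2) right/bottom  bias=-1
    (3,4)@(7, 9): e=[3,23,36] → █
    (4,4)@(9, 9): e=[13,17,32] → █
    (5,4)@(11, 9): e=[23,11,28] → █
    (6,4)@(13, 9): e=[33,5,24] → █
    (7,4)@(15, 9): e=[43,-1,20] → ·
    (2,5)@(5, 11): e=[1,49,12] → █
    (5,5)@(11, 11): e=[31,31,0] → ·  [on edge]
    (6,5)@(13, 11): e=[41,25,-4] → ·
  covered (7 px):
    · · · · · · · · ·
    · · · · · · · · ·
    · · · · · · · · ·
    · · · · · · · · ·
    · · · █ █ █ █ · ·
    · · █ █ █ · · · ·

Answer: [[0,1],[0,2]]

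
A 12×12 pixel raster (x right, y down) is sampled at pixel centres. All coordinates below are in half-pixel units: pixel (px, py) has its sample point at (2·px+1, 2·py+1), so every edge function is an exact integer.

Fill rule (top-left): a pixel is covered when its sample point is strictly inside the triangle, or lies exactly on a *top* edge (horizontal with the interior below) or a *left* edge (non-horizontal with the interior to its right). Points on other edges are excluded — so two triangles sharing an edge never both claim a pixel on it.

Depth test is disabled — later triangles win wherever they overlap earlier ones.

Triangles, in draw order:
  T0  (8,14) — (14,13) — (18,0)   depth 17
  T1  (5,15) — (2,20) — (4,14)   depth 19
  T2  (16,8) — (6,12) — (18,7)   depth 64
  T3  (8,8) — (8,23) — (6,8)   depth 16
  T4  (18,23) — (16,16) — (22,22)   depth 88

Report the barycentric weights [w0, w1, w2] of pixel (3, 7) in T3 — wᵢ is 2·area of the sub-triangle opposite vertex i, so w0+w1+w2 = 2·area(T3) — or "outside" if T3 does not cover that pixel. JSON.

T0:
  2·area = 74  (B↔C swapped to make it positive)
  edge (8, 14)→(18, 0): d=(10,-14) top-left  bias=+0
  edge (18, 0)→(14, 13): d=(-4,13) right/bottom  bias=-1
  edge (14, 13)→(8, 14): d=(-6,1) right/bottom  bias=-1
    (8,1)@(17, 3): e=[16,1,57] → X
    (9,1)@(19, 3): e=[44,-25,55] → .
    (7,2)@(15, 5): e=[8,19,47] → X
    (8,2)@(17, 5): e=[36,-7,45] → .
    (6,3)@(13, 7): e=[0,37,37] → X  [on edge]
    (8,3)@(17, 7): e=[56,-15,33] → .
    (6,4)@(13, 9): e=[20,29,25] → X
    (8,4)@(17, 9): e=[76,-23,21] → .
    (5,5)@(11, 11): e=[12,47,15] → X
    (7,5)@(15, 11): e=[68,-5,11] → .
    (4,6)@(9, 13): e=[4,65,5] → X
    (7,6)@(15, 13): e=[88,-13,-1] → .
    (1,10)@(3, 21): e=[0,111,-37] → .  [on edge]
  covered (11 px):
    . . . . . . . . . . . .
    . . . . . . . . X . . .
    . . . . . . . X . . . .
    . . . . . . X X . . . .
    . . . . . . X X . . . .
    . . . . . X X . . . . .
    . . . . X X X . . . . .
    . . . . . . . . . . . .
    . . . . . . . . . . . .
    . . . . . . . . . . . .
    . . . . . . . . . . . .
    . . . . . . . . . . . .
T1:
  2·area = 8
  edge (5, 15)→(2, 20): d=(-3,5) right/bottom  bias=-1
  edge (2, 20)→(4, 14): d=(2,-6) top-left  bias=+0
  edge (4, 14)→(5, 15): d=(1,1) right/bottom  bias=-1
    (3,2)@(7, 5): e=[20,0,-12] → .  [on edge]
    (5,2)@(11, 5): e=[0,24,-16] → .  [on edge]
    (0,5)@(1, 11): e=[32,-24,0] → .  [on edge]
    (2,5)@(5, 11): e=[12,0,-4] → .  [on edge]
    (1,6)@(3, 13): e=[16,-8,0] → .  [on edge]
    (2,7)@(5, 15): e=[0,8,0] → .  [on edge]
    (1,8)@(3, 17): e=[4,0,4] → X  [on edge]
    (2,8)@(5, 17): e=[-6,12,2] → .
    (3,8)@(7, 17): e=[-16,24,0] → .  [on edge]
    (1,9)@(3, 19): e=[-2,4,6] → .
    (4,9)@(9, 19): e=[-32,40,0] → .  [on edge]
    (5,10)@(11, 21): e=[-48,56,0] → .  [on edge]
    (0,11)@(1, 23): e=[-4,0,12] → .  [on edge]
    (6,11)@(13, 23): e=[-64,72,0] → .  [on edge]
  covered (1 px):
    . . . . . . . . . . . .
    . . . . . . . . . . . .
    . . . . . . . . . . . .
    . . . . . . . . . . . .
    . . . . . . . . . . . .
    . . . . . . . . . . . .
    . . . . . . . . . . . .
    . . . . . . . . . . . .
    . X . . . . . . . . . .
    . . . . . . . . . . . .
    . . . . . . . . . . . .
    . . . . . . . . . . . .
T2:
  2·area = 2
  edge (16, 8)→(6, 12): d=(-10,4) right/bottom  bias=-1
  edge (6, 12)→(18, 7): d=(12,-5) top-left  bias=+0
  edge (18, 7)→(16, 8): d=(-2,1) right/bottom  bias=-1
  covered (0 px):
    . . . . . . . . . . . .
    . . . . . . . . . . . .
    . . . . . . . . . . . .
    . . . . . . . . . . . .
    . . . . . . . . . . . .
    . . . . . . . . . . . .
    . . . . . . . . . . . .
    . . . . . . . . . . . .
    . . . . . . . . . . . .
    . . . . . . . . . . . .
    . . . . . . . . . . . .
    . . . . . . . . . . . .
T3:
  2·area = 30
  edge (8, 8)→(8, 23): d=(0,15) right/bottom  bias=-1
  edge (8, 23)→(6, 8): d=(-2,-15) top-left  bias=+0
  edge (6, 8)→(8, 8): d=(2,0) top-left  bias=+0
    (3,4)@(7, 9): e=[15,13,2] → X
    (4,4)@(9, 9): e=[-15,43,2] → .
    (3,5)@(7, 11): e=[15,9,6] → X
    (4,5)@(9, 11): e=[-15,39,6] → .
    (3,6)@(7, 13): e=[15,5,10] → X
    (4,6)@(9, 13): e=[-15,35,10] → .
    (3,7)@(7, 15): e=[15,1,14] → X
    (4,7)@(9, 15): e=[-15,31,14] → .
    (3,8)@(7, 17): e=[15,-3,18] → .
  covered (4 px):
    . . . . . . . . . . . .
    . . . . . . . . . . . .
    . . . . . . . . . . . .
    . . . . . . . . . . . .
    . . . X . . . . . . . .
    . . . X . . . . . . . .
    . . . X . . . . . . . .
    . . . X . . . . . . . .
    . . . . . . . . . . . .
    . . . . . . . . . . . .
    . . . . . . . . . . . .
    . . . . . . . . . . . .
T4:
  2·area = 30
  edge (18, 23)→(16, 16): d=(-2,-7) top-left  bias=+0
  edge (16, 16)→(22, 22): d=(6,6) right/bottom  bias=-1
  edge (22, 22)→(18, 23): d=(-4,1) right/bottom  bias=-1
    (0,0)@(1, 1): e=[-75,0,105] → .  [on edge]
    (1,1)@(3, 3): e=[-65,0,95] → .  [on edge]
    (2,2)@(5, 5): e=[-55,0,85] → .  [on edge]
    (3,3)@(7, 7): e=[-45,0,75] → .  [on edge]
    (4,4)@(9, 9): e=[-35,0,65] → .  [on edge]
    (5,5)@(11, 11): e=[-25,0,55] → .  [on edge]
    (6,6)@(13, 13): e=[-15,0,45] → .  [on edge]
    (7,7)@(15, 15): e=[-5,0,35] → .  [on edge]
    (8,8)@(17, 17): e=[5,0,25] → .  [on edge]
    (8,9)@(17, 19): e=[1,12,17] → X
    (9,9)@(19, 19): e=[15,0,15] → .  [on edge]
    (8,10)@(17, 21): e=[-3,24,9] → .
    (10,10)@(21, 21): e=[25,0,5] → .  [on edge]
    (11,11)@(23, 23): e=[35,0,-5] → .  [on edge]
  covered (2 px):
    . . . . . . . . . . . .
    . . . . . . . . . . . .
    . . . . . . . . . . . .
    . . . . . . . . . . . .
    . . . . . . . . . . . .
    . . . . . . . . . . . .
    . . . . . . . . . . . .
    . . . . . . . . . . . .
    . . . . . . . . . . . .
    . . . . . . . . X . . .
    . . . . . . . . . X . .
    . . . . . . . . . . . .

Answer: [1,14,15]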